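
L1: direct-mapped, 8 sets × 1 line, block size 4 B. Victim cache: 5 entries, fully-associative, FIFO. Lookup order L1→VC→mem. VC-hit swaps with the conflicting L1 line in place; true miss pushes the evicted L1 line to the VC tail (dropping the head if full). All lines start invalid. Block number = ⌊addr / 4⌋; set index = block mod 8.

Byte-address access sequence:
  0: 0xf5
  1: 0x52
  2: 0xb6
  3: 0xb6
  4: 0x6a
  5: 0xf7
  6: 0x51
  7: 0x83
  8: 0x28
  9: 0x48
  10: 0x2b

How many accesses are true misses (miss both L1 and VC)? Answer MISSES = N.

MISSES = 7

#0 0xf5→b61/s5 MISS; vc=[]
#1 0x52→b20/s4 MISS; vc=[]
#2 0xb6→b45/s5 MISS; vc=[61]
#3 0xb6→b45/s5 L1-HIT; vc=[61]
#4 0x6a→b26/s2 MISS; vc=[61]
#5 0xf7→b61/s5 VC-HIT; vc=[45]
#6 0x51→b20/s4 L1-HIT; vc=[45]
#7 0x83→b32/s0 MISS; vc=[45]
#8 0x28→b10/s2 MISS; vc=[45,26]
#9 0x48→b18/s2 MISS; vc=[45,26,10]
#10 0x2b→b10/s2 VC-HIT; vc=[45,26,18]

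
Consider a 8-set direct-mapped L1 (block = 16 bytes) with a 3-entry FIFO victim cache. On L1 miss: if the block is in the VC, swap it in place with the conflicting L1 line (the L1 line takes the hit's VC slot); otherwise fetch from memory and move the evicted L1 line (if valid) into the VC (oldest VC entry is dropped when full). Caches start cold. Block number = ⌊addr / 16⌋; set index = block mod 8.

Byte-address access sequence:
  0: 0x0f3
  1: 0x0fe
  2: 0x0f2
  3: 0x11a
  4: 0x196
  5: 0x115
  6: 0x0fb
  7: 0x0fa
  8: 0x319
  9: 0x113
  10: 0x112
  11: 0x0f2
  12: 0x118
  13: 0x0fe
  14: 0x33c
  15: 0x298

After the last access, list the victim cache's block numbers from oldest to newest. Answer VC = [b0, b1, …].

0: 0xf3 (blk 15, set 7) → MISS  vc=[]
1: 0xfe (blk 15, set 7) → L1-HIT  vc=[]
2: 0xf2 (blk 15, set 7) → L1-HIT  vc=[]
3: 0x11a (blk 17, set 1) → MISS  vc=[]
4: 0x196 (blk 25, set 1) → MISS  vc=[17]
5: 0x115 (blk 17, set 1) → VC-HIT  vc=[25]
6: 0xfb (blk 15, set 7) → L1-HIT  vc=[25]
7: 0xfa (blk 15, set 7) → L1-HIT  vc=[25]
8: 0x319 (blk 49, set 1) → MISS  vc=[25, 17]
9: 0x113 (blk 17, set 1) → VC-HIT  vc=[25, 49]
10: 0x112 (blk 17, set 1) → L1-HIT  vc=[25, 49]
11: 0xf2 (blk 15, set 7) → L1-HIT  vc=[25, 49]
12: 0x118 (blk 17, set 1) → L1-HIT  vc=[25, 49]
13: 0xfe (blk 15, set 7) → L1-HIT  vc=[25, 49]
14: 0x33c (blk 51, set 3) → MISS  vc=[25, 49]
15: 0x298 (blk 41, set 1) → MISS  vc=[25, 49, 17]

VC = [25, 49, 17]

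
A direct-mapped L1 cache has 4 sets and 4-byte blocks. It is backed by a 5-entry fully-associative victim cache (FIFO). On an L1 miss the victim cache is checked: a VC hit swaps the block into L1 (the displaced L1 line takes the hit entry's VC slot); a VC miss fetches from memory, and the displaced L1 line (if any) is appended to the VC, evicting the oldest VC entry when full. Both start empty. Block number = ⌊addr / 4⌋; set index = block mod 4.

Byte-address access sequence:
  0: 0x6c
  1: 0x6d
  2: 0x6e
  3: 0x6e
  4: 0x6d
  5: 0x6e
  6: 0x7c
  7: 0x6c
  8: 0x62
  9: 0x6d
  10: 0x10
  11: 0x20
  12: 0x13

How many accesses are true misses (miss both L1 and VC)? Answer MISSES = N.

MISSES = 5

  [0] addr=0x6c blk=27 s=3: MISS | VC []
  [1] addr=0x6d blk=27 s=3: L1-HIT | VC []
  [2] addr=0x6e blk=27 s=3: L1-HIT | VC []
  [3] addr=0x6e blk=27 s=3: L1-HIT | VC []
  [4] addr=0x6d blk=27 s=3: L1-HIT | VC []
  [5] addr=0x6e blk=27 s=3: L1-HIT | VC []
  [6] addr=0x7c blk=31 s=3: MISS | VC [27]
  [7] addr=0x6c blk=27 s=3: VC-HIT | VC [31]
  [8] addr=0x62 blk=24 s=0: MISS | VC [31]
  [9] addr=0x6d blk=27 s=3: L1-HIT | VC [31]
  [10] addr=0x10 blk=4 s=0: MISS | VC [31, 24]
  [11] addr=0x20 blk=8 s=0: MISS | VC [31, 24, 4]
  [12] addr=0x13 blk=4 s=0: VC-HIT | VC [31, 24, 8]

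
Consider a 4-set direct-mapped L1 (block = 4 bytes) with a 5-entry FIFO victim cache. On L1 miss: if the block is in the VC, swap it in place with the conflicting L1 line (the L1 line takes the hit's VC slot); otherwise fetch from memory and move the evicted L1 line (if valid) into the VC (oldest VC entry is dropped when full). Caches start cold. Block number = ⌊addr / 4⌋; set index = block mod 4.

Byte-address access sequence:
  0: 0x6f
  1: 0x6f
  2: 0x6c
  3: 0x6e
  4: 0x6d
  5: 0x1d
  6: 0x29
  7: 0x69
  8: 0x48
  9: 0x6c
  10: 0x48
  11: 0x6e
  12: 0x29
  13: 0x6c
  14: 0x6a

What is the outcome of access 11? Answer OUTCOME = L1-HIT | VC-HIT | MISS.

  [0] addr=0x6f blk=27 s=3: MISS | VC []
  [1] addr=0x6f blk=27 s=3: L1-HIT | VC []
  [2] addr=0x6c blk=27 s=3: L1-HIT | VC []
  [3] addr=0x6e blk=27 s=3: L1-HIT | VC []
  [4] addr=0x6d blk=27 s=3: L1-HIT | VC []
  [5] addr=0x1d blk=7 s=3: MISS | VC [27]
  [6] addr=0x29 blk=10 s=2: MISS | VC [27]
  [7] addr=0x69 blk=26 s=2: MISS | VC [27, 10]
  [8] addr=0x48 blk=18 s=2: MISS | VC [27, 10, 26]
  [9] addr=0x6c blk=27 s=3: VC-HIT | VC [7, 10, 26]
  [10] addr=0x48 blk=18 s=2: L1-HIT | VC [7, 10, 26]
  [11] addr=0x6e blk=27 s=3: L1-HIT | VC [7, 10, 26]
  [12] addr=0x29 blk=10 s=2: VC-HIT | VC [7, 18, 26]
  [13] addr=0x6c blk=27 s=3: L1-HIT | VC [7, 18, 26]
  [14] addr=0x6a blk=26 s=2: VC-HIT | VC [7, 18, 10]

OUTCOME = L1-HIT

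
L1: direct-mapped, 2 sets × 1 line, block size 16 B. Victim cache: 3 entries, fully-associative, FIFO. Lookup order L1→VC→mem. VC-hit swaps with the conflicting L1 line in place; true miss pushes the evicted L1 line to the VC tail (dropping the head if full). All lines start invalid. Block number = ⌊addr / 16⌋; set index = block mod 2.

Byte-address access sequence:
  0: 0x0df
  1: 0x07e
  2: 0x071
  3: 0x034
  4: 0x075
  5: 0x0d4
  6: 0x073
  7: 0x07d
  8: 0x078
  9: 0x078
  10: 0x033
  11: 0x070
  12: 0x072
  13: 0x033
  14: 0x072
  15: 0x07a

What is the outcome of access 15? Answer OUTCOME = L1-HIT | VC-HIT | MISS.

OUTCOME = L1-HIT

#0 0xdf→b13/s1 MISS; vc=[]
#1 0x7e→b7/s1 MISS; vc=[13]
#2 0x71→b7/s1 L1-HIT; vc=[13]
#3 0x34→b3/s1 MISS; vc=[13,7]
#4 0x75→b7/s1 VC-HIT; vc=[13,3]
#5 0xd4→b13/s1 VC-HIT; vc=[7,3]
#6 0x73→b7/s1 VC-HIT; vc=[13,3]
#7 0x7d→b7/s1 L1-HIT; vc=[13,3]
#8 0x78→b7/s1 L1-HIT; vc=[13,3]
#9 0x78→b7/s1 L1-HIT; vc=[13,3]
#10 0x33→b3/s1 VC-HIT; vc=[13,7]
#11 0x70→b7/s1 VC-HIT; vc=[13,3]
#12 0x72→b7/s1 L1-HIT; vc=[13,3]
#13 0x33→b3/s1 VC-HIT; vc=[13,7]
#14 0x72→b7/s1 VC-HIT; vc=[13,3]
#15 0x7a→b7/s1 L1-HIT; vc=[13,3]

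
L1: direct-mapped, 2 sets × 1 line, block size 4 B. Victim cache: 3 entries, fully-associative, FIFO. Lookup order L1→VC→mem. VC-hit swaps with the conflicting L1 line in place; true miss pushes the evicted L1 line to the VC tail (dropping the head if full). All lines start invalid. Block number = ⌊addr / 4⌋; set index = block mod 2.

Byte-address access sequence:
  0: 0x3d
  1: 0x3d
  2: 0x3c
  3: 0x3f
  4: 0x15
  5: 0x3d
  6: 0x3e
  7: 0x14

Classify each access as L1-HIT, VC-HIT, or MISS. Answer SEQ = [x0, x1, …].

#0 0x3d→b15/s1 MISS; vc=[]
#1 0x3d→b15/s1 L1-HIT; vc=[]
#2 0x3c→b15/s1 L1-HIT; vc=[]
#3 0x3f→b15/s1 L1-HIT; vc=[]
#4 0x15→b5/s1 MISS; vc=[15]
#5 0x3d→b15/s1 VC-HIT; vc=[5]
#6 0x3e→b15/s1 L1-HIT; vc=[5]
#7 0x14→b5/s1 VC-HIT; vc=[15]

SEQ = [MISS, L1-HIT, L1-HIT, L1-HIT, MISS, VC-HIT, L1-HIT, VC-HIT]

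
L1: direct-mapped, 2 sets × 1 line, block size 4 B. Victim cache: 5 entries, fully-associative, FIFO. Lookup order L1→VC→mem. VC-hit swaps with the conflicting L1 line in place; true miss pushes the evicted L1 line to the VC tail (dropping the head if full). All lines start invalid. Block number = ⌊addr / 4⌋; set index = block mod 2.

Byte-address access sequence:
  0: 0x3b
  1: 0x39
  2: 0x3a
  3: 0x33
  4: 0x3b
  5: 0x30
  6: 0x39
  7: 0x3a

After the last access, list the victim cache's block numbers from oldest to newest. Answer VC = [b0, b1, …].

VC = [12]

#0 0x3b→b14/s0 MISS; vc=[]
#1 0x39→b14/s0 L1-HIT; vc=[]
#2 0x3a→b14/s0 L1-HIT; vc=[]
#3 0x33→b12/s0 MISS; vc=[14]
#4 0x3b→b14/s0 VC-HIT; vc=[12]
#5 0x30→b12/s0 VC-HIT; vc=[14]
#6 0x39→b14/s0 VC-HIT; vc=[12]
#7 0x3a→b14/s0 L1-HIT; vc=[12]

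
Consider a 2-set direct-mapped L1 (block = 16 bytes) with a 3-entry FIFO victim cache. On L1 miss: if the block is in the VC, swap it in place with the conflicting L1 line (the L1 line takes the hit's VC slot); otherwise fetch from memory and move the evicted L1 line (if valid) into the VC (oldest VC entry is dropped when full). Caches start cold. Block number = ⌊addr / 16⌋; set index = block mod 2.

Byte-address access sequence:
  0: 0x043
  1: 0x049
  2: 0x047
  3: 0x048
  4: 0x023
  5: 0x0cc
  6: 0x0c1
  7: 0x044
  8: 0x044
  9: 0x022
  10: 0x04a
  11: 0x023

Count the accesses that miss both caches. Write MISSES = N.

MISSES = 3

  [0] addr=0x43 blk=4 s=0: MISS | VC []
  [1] addr=0x49 blk=4 s=0: L1-HIT | VC []
  [2] addr=0x47 blk=4 s=0: L1-HIT | VC []
  [3] addr=0x48 blk=4 s=0: L1-HIT | VC []
  [4] addr=0x23 blk=2 s=0: MISS | VC [4]
  [5] addr=0xcc blk=12 s=0: MISS | VC [4, 2]
  [6] addr=0xc1 blk=12 s=0: L1-HIT | VC [4, 2]
  [7] addr=0x44 blk=4 s=0: VC-HIT | VC [12, 2]
  [8] addr=0x44 blk=4 s=0: L1-HIT | VC [12, 2]
  [9] addr=0x22 blk=2 s=0: VC-HIT | VC [12, 4]
  [10] addr=0x4a blk=4 s=0: VC-HIT | VC [12, 2]
  [11] addr=0x23 blk=2 s=0: VC-HIT | VC [12, 4]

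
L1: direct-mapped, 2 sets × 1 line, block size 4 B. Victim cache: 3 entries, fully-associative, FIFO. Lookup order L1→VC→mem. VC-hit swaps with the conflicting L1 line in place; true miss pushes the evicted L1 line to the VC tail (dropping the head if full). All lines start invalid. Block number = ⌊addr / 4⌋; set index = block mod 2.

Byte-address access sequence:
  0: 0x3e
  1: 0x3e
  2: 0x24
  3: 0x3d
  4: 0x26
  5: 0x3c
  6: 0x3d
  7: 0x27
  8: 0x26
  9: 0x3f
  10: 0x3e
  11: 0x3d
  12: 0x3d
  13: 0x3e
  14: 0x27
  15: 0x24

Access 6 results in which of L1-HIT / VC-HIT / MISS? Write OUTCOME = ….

#0 0x3e→b15/s1 MISS; vc=[]
#1 0x3e→b15/s1 L1-HIT; vc=[]
#2 0x24→b9/s1 MISS; vc=[15]
#3 0x3d→b15/s1 VC-HIT; vc=[9]
#4 0x26→b9/s1 VC-HIT; vc=[15]
#5 0x3c→b15/s1 VC-HIT; vc=[9]
#6 0x3d→b15/s1 L1-HIT; vc=[9]
#7 0x27→b9/s1 VC-HIT; vc=[15]
#8 0x26→b9/s1 L1-HIT; vc=[15]
#9 0x3f→b15/s1 VC-HIT; vc=[9]
#10 0x3e→b15/s1 L1-HIT; vc=[9]
#11 0x3d→b15/s1 L1-HIT; vc=[9]
#12 0x3d→b15/s1 L1-HIT; vc=[9]
#13 0x3e→b15/s1 L1-HIT; vc=[9]
#14 0x27→b9/s1 VC-HIT; vc=[15]
#15 0x24→b9/s1 L1-HIT; vc=[15]

OUTCOME = L1-HIT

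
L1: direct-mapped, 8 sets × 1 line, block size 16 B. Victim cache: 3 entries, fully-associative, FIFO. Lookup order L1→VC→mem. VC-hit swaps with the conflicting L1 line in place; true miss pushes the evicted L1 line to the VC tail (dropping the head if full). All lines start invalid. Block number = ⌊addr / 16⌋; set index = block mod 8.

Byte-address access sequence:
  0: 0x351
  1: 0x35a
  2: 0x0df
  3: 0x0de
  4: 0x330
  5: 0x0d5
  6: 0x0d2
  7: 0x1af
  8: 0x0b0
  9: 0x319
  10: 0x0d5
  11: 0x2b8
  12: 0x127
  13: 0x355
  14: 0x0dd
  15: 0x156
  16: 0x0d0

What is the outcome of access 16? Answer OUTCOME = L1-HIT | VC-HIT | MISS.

#0 0x351→b53/s5 MISS; vc=[]
#1 0x35a→b53/s5 L1-HIT; vc=[]
#2 0xdf→b13/s5 MISS; vc=[53]
#3 0xde→b13/s5 L1-HIT; vc=[53]
#4 0x330→b51/s3 MISS; vc=[53]
#5 0xd5→b13/s5 L1-HIT; vc=[53]
#6 0xd2→b13/s5 L1-HIT; vc=[53]
#7 0x1af→b26/s2 MISS; vc=[53]
#8 0xb0→b11/s3 MISS; vc=[53,51]
#9 0x319→b49/s1 MISS; vc=[53,51]
#10 0xd5→b13/s5 L1-HIT; vc=[53,51]
#11 0x2b8→b43/s3 MISS; vc=[53,51,11]
#12 0x127→b18/s2 MISS; vc=[51,11,26]
#13 0x355→b53/s5 MISS; vc=[11,26,13]
#14 0xdd→b13/s5 VC-HIT; vc=[11,26,53]
#15 0x156→b21/s5 MISS; vc=[26,53,13]
#16 0xd0→b13/s5 VC-HIT; vc=[26,53,21]

OUTCOME = VC-HIT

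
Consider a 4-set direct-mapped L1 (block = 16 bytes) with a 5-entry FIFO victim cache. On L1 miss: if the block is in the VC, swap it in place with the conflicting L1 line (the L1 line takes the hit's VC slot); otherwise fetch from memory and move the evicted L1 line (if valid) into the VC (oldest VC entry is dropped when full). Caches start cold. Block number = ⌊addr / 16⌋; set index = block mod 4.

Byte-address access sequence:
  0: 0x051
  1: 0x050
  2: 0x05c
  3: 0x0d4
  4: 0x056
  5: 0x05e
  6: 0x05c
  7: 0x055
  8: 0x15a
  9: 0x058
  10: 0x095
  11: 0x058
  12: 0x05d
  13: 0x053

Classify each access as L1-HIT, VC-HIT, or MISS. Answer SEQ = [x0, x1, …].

#0 0x51→b5/s1 MISS; vc=[]
#1 0x50→b5/s1 L1-HIT; vc=[]
#2 0x5c→b5/s1 L1-HIT; vc=[]
#3 0xd4→b13/s1 MISS; vc=[5]
#4 0x56→b5/s1 VC-HIT; vc=[13]
#5 0x5e→b5/s1 L1-HIT; vc=[13]
#6 0x5c→b5/s1 L1-HIT; vc=[13]
#7 0x55→b5/s1 L1-HIT; vc=[13]
#8 0x15a→b21/s1 MISS; vc=[13,5]
#9 0x58→b5/s1 VC-HIT; vc=[13,21]
#10 0x95→b9/s1 MISS; vc=[13,21,5]
#11 0x58→b5/s1 VC-HIT; vc=[13,21,9]
#12 0x5d→b5/s1 L1-HIT; vc=[13,21,9]
#13 0x53→b5/s1 L1-HIT; vc=[13,21,9]

SEQ = [MISS, L1-HIT, L1-HIT, MISS, VC-HIT, L1-HIT, L1-HIT, L1-HIT, MISS, VC-HIT, MISS, VC-HIT, L1-HIT, L1-HIT]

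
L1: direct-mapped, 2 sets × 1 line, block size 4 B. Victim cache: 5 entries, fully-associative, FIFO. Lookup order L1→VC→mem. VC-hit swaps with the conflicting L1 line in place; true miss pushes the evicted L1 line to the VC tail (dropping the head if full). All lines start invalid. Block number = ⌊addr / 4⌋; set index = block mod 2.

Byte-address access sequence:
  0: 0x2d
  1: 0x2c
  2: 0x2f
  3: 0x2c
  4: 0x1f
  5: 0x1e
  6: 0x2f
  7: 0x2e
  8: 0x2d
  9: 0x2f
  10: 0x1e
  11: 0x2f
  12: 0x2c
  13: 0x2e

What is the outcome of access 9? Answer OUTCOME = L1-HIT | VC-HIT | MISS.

  [0] addr=0x2d blk=11 s=1: MISS | VC []
  [1] addr=0x2c blk=11 s=1: L1-HIT | VC []
  [2] addr=0x2f blk=11 s=1: L1-HIT | VC []
  [3] addr=0x2c blk=11 s=1: L1-HIT | VC []
  [4] addr=0x1f blk=7 s=1: MISS | VC [11]
  [5] addr=0x1e blk=7 s=1: L1-HIT | VC [11]
  [6] addr=0x2f blk=11 s=1: VC-HIT | VC [7]
  [7] addr=0x2e blk=11 s=1: L1-HIT | VC [7]
  [8] addr=0x2d blk=11 s=1: L1-HIT | VC [7]
  [9] addr=0x2f blk=11 s=1: L1-HIT | VC [7]
  [10] addr=0x1e blk=7 s=1: VC-HIT | VC [11]
  [11] addr=0x2f blk=11 s=1: VC-HIT | VC [7]
  [12] addr=0x2c blk=11 s=1: L1-HIT | VC [7]
  [13] addr=0x2e blk=11 s=1: L1-HIT | VC [7]

OUTCOME = L1-HIT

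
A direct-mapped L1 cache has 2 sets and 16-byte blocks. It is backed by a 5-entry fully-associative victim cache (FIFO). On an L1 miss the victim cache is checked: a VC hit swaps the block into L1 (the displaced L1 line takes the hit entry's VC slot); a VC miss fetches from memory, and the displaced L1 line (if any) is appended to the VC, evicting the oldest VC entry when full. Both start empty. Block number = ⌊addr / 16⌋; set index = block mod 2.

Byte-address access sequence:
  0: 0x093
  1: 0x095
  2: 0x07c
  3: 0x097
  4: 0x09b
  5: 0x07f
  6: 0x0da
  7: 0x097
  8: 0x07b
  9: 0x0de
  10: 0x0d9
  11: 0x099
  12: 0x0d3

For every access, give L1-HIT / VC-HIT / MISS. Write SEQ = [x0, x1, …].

SEQ = [MISS, L1-HIT, MISS, VC-HIT, L1-HIT, VC-HIT, MISS, VC-HIT, VC-HIT, VC-HIT, L1-HIT, VC-HIT, VC-HIT]

  [0] addr=0x93 blk=9 s=1: MISS | VC []
  [1] addr=0x95 blk=9 s=1: L1-HIT | VC []
  [2] addr=0x7c blk=7 s=1: MISS | VC [9]
  [3] addr=0x97 blk=9 s=1: VC-HIT | VC [7]
  [4] addr=0x9b blk=9 s=1: L1-HIT | VC [7]
  [5] addr=0x7f blk=7 s=1: VC-HIT | VC [9]
  [6] addr=0xda blk=13 s=1: MISS | VC [9, 7]
  [7] addr=0x97 blk=9 s=1: VC-HIT | VC [13, 7]
  [8] addr=0x7b blk=7 s=1: VC-HIT | VC [13, 9]
  [9] addr=0xde blk=13 s=1: VC-HIT | VC [7, 9]
  [10] addr=0xd9 blk=13 s=1: L1-HIT | VC [7, 9]
  [11] addr=0x99 blk=9 s=1: VC-HIT | VC [7, 13]
  [12] addr=0xd3 blk=13 s=1: VC-HIT | VC [7, 9]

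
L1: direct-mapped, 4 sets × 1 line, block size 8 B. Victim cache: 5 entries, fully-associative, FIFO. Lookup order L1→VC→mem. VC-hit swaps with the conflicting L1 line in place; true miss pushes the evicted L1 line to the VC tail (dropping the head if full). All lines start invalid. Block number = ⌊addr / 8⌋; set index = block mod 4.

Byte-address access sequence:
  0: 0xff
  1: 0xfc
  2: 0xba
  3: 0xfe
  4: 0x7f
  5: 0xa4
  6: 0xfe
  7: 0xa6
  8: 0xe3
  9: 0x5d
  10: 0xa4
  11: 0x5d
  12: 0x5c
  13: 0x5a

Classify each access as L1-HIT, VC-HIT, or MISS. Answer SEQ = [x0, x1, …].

0: 0xff (blk 31, set 3) → MISS  vc=[]
1: 0xfc (blk 31, set 3) → L1-HIT  vc=[]
2: 0xba (blk 23, set 3) → MISS  vc=[31]
3: 0xfe (blk 31, set 3) → VC-HIT  vc=[23]
4: 0x7f (blk 15, set 3) → MISS  vc=[23, 31]
5: 0xa4 (blk 20, set 0) → MISS  vc=[23, 31]
6: 0xfe (blk 31, set 3) → VC-HIT  vc=[23, 15]
7: 0xa6 (blk 20, set 0) → L1-HIT  vc=[23, 15]
8: 0xe3 (blk 28, set 0) → MISS  vc=[23, 15, 20]
9: 0x5d (blk 11, set 3) → MISS  vc=[23, 15, 20, 31]
10: 0xa4 (blk 20, set 0) → VC-HIT  vc=[23, 15, 28, 31]
11: 0x5d (blk 11, set 3) → L1-HIT  vc=[23, 15, 28, 31]
12: 0x5c (blk 11, set 3) → L1-HIT  vc=[23, 15, 28, 31]
13: 0x5a (blk 11, set 3) → L1-HIT  vc=[23, 15, 28, 31]

SEQ = [MISS, L1-HIT, MISS, VC-HIT, MISS, MISS, VC-HIT, L1-HIT, MISS, MISS, VC-HIT, L1-HIT, L1-HIT, L1-HIT]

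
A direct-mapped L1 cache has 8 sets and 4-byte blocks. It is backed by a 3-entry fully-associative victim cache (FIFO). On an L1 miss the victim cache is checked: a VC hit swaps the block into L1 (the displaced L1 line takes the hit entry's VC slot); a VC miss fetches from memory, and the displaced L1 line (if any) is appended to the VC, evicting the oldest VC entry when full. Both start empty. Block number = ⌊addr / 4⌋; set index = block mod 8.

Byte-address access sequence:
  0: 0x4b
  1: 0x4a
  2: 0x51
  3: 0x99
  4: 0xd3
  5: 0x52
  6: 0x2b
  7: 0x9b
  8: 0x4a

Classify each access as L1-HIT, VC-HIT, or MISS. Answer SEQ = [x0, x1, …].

SEQ = [MISS, L1-HIT, MISS, MISS, MISS, VC-HIT, MISS, L1-HIT, VC-HIT]

  [0] addr=0x4b blk=18 s=2: MISS | VC []
  [1] addr=0x4a blk=18 s=2: L1-HIT | VC []
  [2] addr=0x51 blk=20 s=4: MISS | VC []
  [3] addr=0x99 blk=38 s=6: MISS | VC []
  [4] addr=0xd3 blk=52 s=4: MISS | VC [20]
  [5] addr=0x52 blk=20 s=4: VC-HIT | VC [52]
  [6] addr=0x2b blk=10 s=2: MISS | VC [52, 18]
  [7] addr=0x9b blk=38 s=6: L1-HIT | VC [52, 18]
  [8] addr=0x4a blk=18 s=2: VC-HIT | VC [52, 10]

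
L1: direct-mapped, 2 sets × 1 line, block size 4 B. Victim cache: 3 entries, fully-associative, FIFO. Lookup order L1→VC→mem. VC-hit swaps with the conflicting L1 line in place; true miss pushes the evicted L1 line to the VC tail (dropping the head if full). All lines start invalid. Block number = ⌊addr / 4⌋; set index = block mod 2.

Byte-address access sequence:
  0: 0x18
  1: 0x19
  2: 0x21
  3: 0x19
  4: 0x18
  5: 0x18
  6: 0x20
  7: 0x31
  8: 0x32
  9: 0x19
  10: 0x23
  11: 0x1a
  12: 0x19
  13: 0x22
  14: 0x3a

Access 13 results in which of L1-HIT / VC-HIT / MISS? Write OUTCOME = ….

#0 0x18→b6/s0 MISS; vc=[]
#1 0x19→b6/s0 L1-HIT; vc=[]
#2 0x21→b8/s0 MISS; vc=[6]
#3 0x19→b6/s0 VC-HIT; vc=[8]
#4 0x18→b6/s0 L1-HIT; vc=[8]
#5 0x18→b6/s0 L1-HIT; vc=[8]
#6 0x20→b8/s0 VC-HIT; vc=[6]
#7 0x31→b12/s0 MISS; vc=[6,8]
#8 0x32→b12/s0 L1-HIT; vc=[6,8]
#9 0x19→b6/s0 VC-HIT; vc=[12,8]
#10 0x23→b8/s0 VC-HIT; vc=[12,6]
#11 0x1a→b6/s0 VC-HIT; vc=[12,8]
#12 0x19→b6/s0 L1-HIT; vc=[12,8]
#13 0x22→b8/s0 VC-HIT; vc=[12,6]
#14 0x3a→b14/s0 MISS; vc=[12,6,8]

OUTCOME = VC-HIT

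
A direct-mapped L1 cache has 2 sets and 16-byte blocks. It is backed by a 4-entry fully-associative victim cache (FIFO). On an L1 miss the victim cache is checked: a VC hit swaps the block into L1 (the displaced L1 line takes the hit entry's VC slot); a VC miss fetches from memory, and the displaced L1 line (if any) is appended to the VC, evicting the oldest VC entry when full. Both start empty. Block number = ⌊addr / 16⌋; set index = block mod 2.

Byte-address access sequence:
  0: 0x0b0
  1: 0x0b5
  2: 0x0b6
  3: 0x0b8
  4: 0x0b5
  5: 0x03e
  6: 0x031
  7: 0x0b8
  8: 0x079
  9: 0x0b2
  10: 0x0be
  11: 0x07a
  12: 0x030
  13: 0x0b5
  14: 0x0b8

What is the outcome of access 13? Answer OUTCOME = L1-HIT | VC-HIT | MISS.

0: 0xb0 (blk 11, set 1) → MISS  vc=[]
1: 0xb5 (blk 11, set 1) → L1-HIT  vc=[]
2: 0xb6 (blk 11, set 1) → L1-HIT  vc=[]
3: 0xb8 (blk 11, set 1) → L1-HIT  vc=[]
4: 0xb5 (blk 11, set 1) → L1-HIT  vc=[]
5: 0x3e (blk 3, set 1) → MISS  vc=[11]
6: 0x31 (blk 3, set 1) → L1-HIT  vc=[11]
7: 0xb8 (blk 11, set 1) → VC-HIT  vc=[3]
8: 0x79 (blk 7, set 1) → MISS  vc=[3, 11]
9: 0xb2 (blk 11, set 1) → VC-HIT  vc=[3, 7]
10: 0xbe (blk 11, set 1) → L1-HIT  vc=[3, 7]
11: 0x7a (blk 7, set 1) → VC-HIT  vc=[3, 11]
12: 0x30 (blk 3, set 1) → VC-HIT  vc=[7, 11]
13: 0xb5 (blk 11, set 1) → VC-HIT  vc=[7, 3]
14: 0xb8 (blk 11, set 1) → L1-HIT  vc=[7, 3]

OUTCOME = VC-HIT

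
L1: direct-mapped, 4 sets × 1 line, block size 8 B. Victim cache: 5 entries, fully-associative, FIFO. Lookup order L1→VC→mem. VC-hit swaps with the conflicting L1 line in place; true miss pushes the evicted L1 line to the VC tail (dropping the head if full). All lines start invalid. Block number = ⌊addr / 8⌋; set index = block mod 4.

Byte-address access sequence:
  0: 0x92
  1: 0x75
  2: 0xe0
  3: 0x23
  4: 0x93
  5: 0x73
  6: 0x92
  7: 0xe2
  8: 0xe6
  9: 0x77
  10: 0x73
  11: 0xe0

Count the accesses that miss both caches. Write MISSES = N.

#0 0x92→b18/s2 MISS; vc=[]
#1 0x75→b14/s2 MISS; vc=[18]
#2 0xe0→b28/s0 MISS; vc=[18]
#3 0x23→b4/s0 MISS; vc=[18,28]
#4 0x93→b18/s2 VC-HIT; vc=[14,28]
#5 0x73→b14/s2 VC-HIT; vc=[18,28]
#6 0x92→b18/s2 VC-HIT; vc=[14,28]
#7 0xe2→b28/s0 VC-HIT; vc=[14,4]
#8 0xe6→b28/s0 L1-HIT; vc=[14,4]
#9 0x77→b14/s2 VC-HIT; vc=[18,4]
#10 0x73→b14/s2 L1-HIT; vc=[18,4]
#11 0xe0→b28/s0 L1-HIT; vc=[18,4]

MISSES = 4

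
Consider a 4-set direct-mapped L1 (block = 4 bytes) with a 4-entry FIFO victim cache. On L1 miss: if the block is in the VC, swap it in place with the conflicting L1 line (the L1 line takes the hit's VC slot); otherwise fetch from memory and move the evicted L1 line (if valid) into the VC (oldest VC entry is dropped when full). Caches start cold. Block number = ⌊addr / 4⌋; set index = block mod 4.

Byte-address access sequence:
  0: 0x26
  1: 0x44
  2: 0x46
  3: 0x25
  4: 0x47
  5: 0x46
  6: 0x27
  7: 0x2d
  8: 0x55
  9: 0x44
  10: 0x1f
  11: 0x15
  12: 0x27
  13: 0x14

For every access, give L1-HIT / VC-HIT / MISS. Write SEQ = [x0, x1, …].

SEQ = [MISS, MISS, L1-HIT, VC-HIT, VC-HIT, L1-HIT, VC-HIT, MISS, MISS, VC-HIT, MISS, MISS, VC-HIT, VC-HIT]

0: 0x26 (blk 9, set 1) → MISS  vc=[]
1: 0x44 (blk 17, set 1) → MISS  vc=[9]
2: 0x46 (blk 17, set 1) → L1-HIT  vc=[9]
3: 0x25 (blk 9, set 1) → VC-HIT  vc=[17]
4: 0x47 (blk 17, set 1) → VC-HIT  vc=[9]
5: 0x46 (blk 17, set 1) → L1-HIT  vc=[9]
6: 0x27 (blk 9, set 1) → VC-HIT  vc=[17]
7: 0x2d (blk 11, set 3) → MISS  vc=[17]
8: 0x55 (blk 21, set 1) → MISS  vc=[17, 9]
9: 0x44 (blk 17, set 1) → VC-HIT  vc=[21, 9]
10: 0x1f (blk 7, set 3) → MISS  vc=[21, 9, 11]
11: 0x15 (blk 5, set 1) → MISS  vc=[21, 9, 11, 17]
12: 0x27 (blk 9, set 1) → VC-HIT  vc=[21, 5, 11, 17]
13: 0x14 (blk 5, set 1) → VC-HIT  vc=[21, 9, 11, 17]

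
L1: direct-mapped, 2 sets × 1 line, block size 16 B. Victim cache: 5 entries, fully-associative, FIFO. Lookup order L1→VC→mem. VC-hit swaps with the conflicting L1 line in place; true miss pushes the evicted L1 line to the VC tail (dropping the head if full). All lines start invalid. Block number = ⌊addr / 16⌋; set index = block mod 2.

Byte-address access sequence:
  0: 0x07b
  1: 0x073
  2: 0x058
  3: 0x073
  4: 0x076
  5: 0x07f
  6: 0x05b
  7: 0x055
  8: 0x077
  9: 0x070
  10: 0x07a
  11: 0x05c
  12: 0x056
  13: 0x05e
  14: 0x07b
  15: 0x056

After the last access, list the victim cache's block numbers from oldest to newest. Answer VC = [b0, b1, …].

VC = [7]

0: 0x7b (blk 7, set 1) → MISS  vc=[]
1: 0x73 (blk 7, set 1) → L1-HIT  vc=[]
2: 0x58 (blk 5, set 1) → MISS  vc=[7]
3: 0x73 (blk 7, set 1) → VC-HIT  vc=[5]
4: 0x76 (blk 7, set 1) → L1-HIT  vc=[5]
5: 0x7f (blk 7, set 1) → L1-HIT  vc=[5]
6: 0x5b (blk 5, set 1) → VC-HIT  vc=[7]
7: 0x55 (blk 5, set 1) → L1-HIT  vc=[7]
8: 0x77 (blk 7, set 1) → VC-HIT  vc=[5]
9: 0x70 (blk 7, set 1) → L1-HIT  vc=[5]
10: 0x7a (blk 7, set 1) → L1-HIT  vc=[5]
11: 0x5c (blk 5, set 1) → VC-HIT  vc=[7]
12: 0x56 (blk 5, set 1) → L1-HIT  vc=[7]
13: 0x5e (blk 5, set 1) → L1-HIT  vc=[7]
14: 0x7b (blk 7, set 1) → VC-HIT  vc=[5]
15: 0x56 (blk 5, set 1) → VC-HIT  vc=[7]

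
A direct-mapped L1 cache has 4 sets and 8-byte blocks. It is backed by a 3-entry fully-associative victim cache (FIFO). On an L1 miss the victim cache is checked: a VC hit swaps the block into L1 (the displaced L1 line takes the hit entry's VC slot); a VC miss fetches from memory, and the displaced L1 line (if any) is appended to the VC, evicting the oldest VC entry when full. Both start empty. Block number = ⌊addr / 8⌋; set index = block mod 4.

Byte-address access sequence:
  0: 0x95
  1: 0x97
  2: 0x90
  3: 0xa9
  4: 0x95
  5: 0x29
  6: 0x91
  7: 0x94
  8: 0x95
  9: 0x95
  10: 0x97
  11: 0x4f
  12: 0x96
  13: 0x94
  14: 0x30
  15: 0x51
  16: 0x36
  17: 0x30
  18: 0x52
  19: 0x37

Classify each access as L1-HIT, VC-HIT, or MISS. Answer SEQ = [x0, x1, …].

SEQ = [MISS, L1-HIT, L1-HIT, MISS, L1-HIT, MISS, L1-HIT, L1-HIT, L1-HIT, L1-HIT, L1-HIT, MISS, L1-HIT, L1-HIT, MISS, MISS, VC-HIT, L1-HIT, VC-HIT, VC-HIT]

0: 0x95 (blk 18, set 2) → MISS  vc=[]
1: 0x97 (blk 18, set 2) → L1-HIT  vc=[]
2: 0x90 (blk 18, set 2) → L1-HIT  vc=[]
3: 0xa9 (blk 21, set 1) → MISS  vc=[]
4: 0x95 (blk 18, set 2) → L1-HIT  vc=[]
5: 0x29 (blk 5, set 1) → MISS  vc=[21]
6: 0x91 (blk 18, set 2) → L1-HIT  vc=[21]
7: 0x94 (blk 18, set 2) → L1-HIT  vc=[21]
8: 0x95 (blk 18, set 2) → L1-HIT  vc=[21]
9: 0x95 (blk 18, set 2) → L1-HIT  vc=[21]
10: 0x97 (blk 18, set 2) → L1-HIT  vc=[21]
11: 0x4f (blk 9, set 1) → MISS  vc=[21, 5]
12: 0x96 (blk 18, set 2) → L1-HIT  vc=[21, 5]
13: 0x94 (blk 18, set 2) → L1-HIT  vc=[21, 5]
14: 0x30 (blk 6, set 2) → MISS  vc=[21, 5, 18]
15: 0x51 (blk 10, set 2) → MISS  vc=[5, 18, 6]
16: 0x36 (blk 6, set 2) → VC-HIT  vc=[5, 18, 10]
17: 0x30 (blk 6, set 2) → L1-HIT  vc=[5, 18, 10]
18: 0x52 (blk 10, set 2) → VC-HIT  vc=[5, 18, 6]
19: 0x37 (blk 6, set 2) → VC-HIT  vc=[5, 18, 10]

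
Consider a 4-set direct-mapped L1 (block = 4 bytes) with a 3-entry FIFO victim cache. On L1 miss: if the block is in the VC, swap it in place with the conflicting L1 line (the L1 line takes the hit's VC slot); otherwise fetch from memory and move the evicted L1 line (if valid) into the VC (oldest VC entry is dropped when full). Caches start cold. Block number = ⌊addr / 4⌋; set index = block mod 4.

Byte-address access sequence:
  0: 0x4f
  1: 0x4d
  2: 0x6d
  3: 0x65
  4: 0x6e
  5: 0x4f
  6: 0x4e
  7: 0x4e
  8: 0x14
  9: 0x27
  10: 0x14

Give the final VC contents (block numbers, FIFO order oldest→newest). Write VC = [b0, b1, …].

VC = [27, 25, 9]

#0 0x4f→b19/s3 MISS; vc=[]
#1 0x4d→b19/s3 L1-HIT; vc=[]
#2 0x6d→b27/s3 MISS; vc=[19]
#3 0x65→b25/s1 MISS; vc=[19]
#4 0x6e→b27/s3 L1-HIT; vc=[19]
#5 0x4f→b19/s3 VC-HIT; vc=[27]
#6 0x4e→b19/s3 L1-HIT; vc=[27]
#7 0x4e→b19/s3 L1-HIT; vc=[27]
#8 0x14→b5/s1 MISS; vc=[27,25]
#9 0x27→b9/s1 MISS; vc=[27,25,5]
#10 0x14→b5/s1 VC-HIT; vc=[27,25,9]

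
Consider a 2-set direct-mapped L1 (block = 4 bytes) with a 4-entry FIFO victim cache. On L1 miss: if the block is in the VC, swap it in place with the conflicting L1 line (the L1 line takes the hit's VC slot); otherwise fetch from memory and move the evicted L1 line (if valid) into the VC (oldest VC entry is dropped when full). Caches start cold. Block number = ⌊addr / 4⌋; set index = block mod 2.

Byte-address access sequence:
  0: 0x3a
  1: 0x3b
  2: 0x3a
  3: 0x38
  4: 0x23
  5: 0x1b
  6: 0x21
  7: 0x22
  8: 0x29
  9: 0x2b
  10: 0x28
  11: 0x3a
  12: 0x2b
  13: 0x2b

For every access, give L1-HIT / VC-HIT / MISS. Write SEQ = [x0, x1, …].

#0 0x3a→b14/s0 MISS; vc=[]
#1 0x3b→b14/s0 L1-HIT; vc=[]
#2 0x3a→b14/s0 L1-HIT; vc=[]
#3 0x38→b14/s0 L1-HIT; vc=[]
#4 0x23→b8/s0 MISS; vc=[14]
#5 0x1b→b6/s0 MISS; vc=[14,8]
#6 0x21→b8/s0 VC-HIT; vc=[14,6]
#7 0x22→b8/s0 L1-HIT; vc=[14,6]
#8 0x29→b10/s0 MISS; vc=[14,6,8]
#9 0x2b→b10/s0 L1-HIT; vc=[14,6,8]
#10 0x28→b10/s0 L1-HIT; vc=[14,6,8]
#11 0x3a→b14/s0 VC-HIT; vc=[10,6,8]
#12 0x2b→b10/s0 VC-HIT; vc=[14,6,8]
#13 0x2b→b10/s0 L1-HIT; vc=[14,6,8]

SEQ = [MISS, L1-HIT, L1-HIT, L1-HIT, MISS, MISS, VC-HIT, L1-HIT, MISS, L1-HIT, L1-HIT, VC-HIT, VC-HIT, L1-HIT]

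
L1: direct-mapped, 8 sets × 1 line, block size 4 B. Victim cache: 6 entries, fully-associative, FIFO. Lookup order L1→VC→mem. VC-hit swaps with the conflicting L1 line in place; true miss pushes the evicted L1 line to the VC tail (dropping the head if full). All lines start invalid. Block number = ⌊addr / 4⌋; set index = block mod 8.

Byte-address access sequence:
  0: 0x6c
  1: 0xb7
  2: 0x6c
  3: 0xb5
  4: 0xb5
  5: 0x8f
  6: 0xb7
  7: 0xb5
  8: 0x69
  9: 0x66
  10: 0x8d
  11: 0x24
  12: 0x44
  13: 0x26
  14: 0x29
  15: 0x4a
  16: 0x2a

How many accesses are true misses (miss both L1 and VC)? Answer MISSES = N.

MISSES = 9

0: 0x6c (blk 27, set 3) → MISS  vc=[]
1: 0xb7 (blk 45, set 5) → MISS  vc=[]
2: 0x6c (blk 27, set 3) → L1-HIT  vc=[]
3: 0xb5 (blk 45, set 5) → L1-HIT  vc=[]
4: 0xb5 (blk 45, set 5) → L1-HIT  vc=[]
5: 0x8f (blk 35, set 3) → MISS  vc=[27]
6: 0xb7 (blk 45, set 5) → L1-HIT  vc=[27]
7: 0xb5 (blk 45, set 5) → L1-HIT  vc=[27]
8: 0x69 (blk 26, set 2) → MISS  vc=[27]
9: 0x66 (blk 25, set 1) → MISS  vc=[27]
10: 0x8d (blk 35, set 3) → L1-HIT  vc=[27]
11: 0x24 (blk 9, set 1) → MISS  vc=[27, 25]
12: 0x44 (blk 17, set 1) → MISS  vc=[27, 25, 9]
13: 0x26 (blk 9, set 1) → VC-HIT  vc=[27, 25, 17]
14: 0x29 (blk 10, set 2) → MISS  vc=[27, 25, 17, 26]
15: 0x4a (blk 18, set 2) → MISS  vc=[27, 25, 17, 26, 10]
16: 0x2a (blk 10, set 2) → VC-HIT  vc=[27, 25, 17, 26, 18]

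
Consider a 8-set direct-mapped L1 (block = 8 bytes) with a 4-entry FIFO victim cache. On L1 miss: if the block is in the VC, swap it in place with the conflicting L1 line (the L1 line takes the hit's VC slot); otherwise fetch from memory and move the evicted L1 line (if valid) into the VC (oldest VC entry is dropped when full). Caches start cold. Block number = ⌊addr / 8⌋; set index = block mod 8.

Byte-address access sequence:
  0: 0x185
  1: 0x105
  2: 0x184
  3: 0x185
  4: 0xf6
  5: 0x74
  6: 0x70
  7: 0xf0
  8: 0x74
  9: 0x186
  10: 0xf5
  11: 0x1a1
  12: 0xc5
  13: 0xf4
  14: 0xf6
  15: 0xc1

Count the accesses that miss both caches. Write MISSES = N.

#0 0x185→b48/s0 MISS; vc=[]
#1 0x105→b32/s0 MISS; vc=[48]
#2 0x184→b48/s0 VC-HIT; vc=[32]
#3 0x185→b48/s0 L1-HIT; vc=[32]
#4 0xf6→b30/s6 MISS; vc=[32]
#5 0x74→b14/s6 MISS; vc=[32,30]
#6 0x70→b14/s6 L1-HIT; vc=[32,30]
#7 0xf0→b30/s6 VC-HIT; vc=[32,14]
#8 0x74→b14/s6 VC-HIT; vc=[32,30]
#9 0x186→b48/s0 L1-HIT; vc=[32,30]
#10 0xf5→b30/s6 VC-HIT; vc=[32,14]
#11 0x1a1→b52/s4 MISS; vc=[32,14]
#12 0xc5→b24/s0 MISS; vc=[32,14,48]
#13 0xf4→b30/s6 L1-HIT; vc=[32,14,48]
#14 0xf6→b30/s6 L1-HIT; vc=[32,14,48]
#15 0xc1→b24/s0 L1-HIT; vc=[32,14,48]

MISSES = 6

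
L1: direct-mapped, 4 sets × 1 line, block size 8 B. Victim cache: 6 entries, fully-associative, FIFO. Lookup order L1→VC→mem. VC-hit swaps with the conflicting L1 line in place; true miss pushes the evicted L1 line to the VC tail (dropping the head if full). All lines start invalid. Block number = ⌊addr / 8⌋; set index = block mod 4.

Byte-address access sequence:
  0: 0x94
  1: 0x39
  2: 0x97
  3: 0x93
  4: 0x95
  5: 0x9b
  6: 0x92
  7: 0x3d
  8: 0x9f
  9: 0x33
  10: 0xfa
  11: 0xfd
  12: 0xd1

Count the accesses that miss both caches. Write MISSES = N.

  [0] addr=0x94 blk=18 s=2: MISS | VC []
  [1] addr=0x39 blk=7 s=3: MISS | VC []
  [2] addr=0x97 blk=18 s=2: L1-HIT | VC []
  [3] addr=0x93 blk=18 s=2: L1-HIT | VC []
  [4] addr=0x95 blk=18 s=2: L1-HIT | VC []
  [5] addr=0x9b blk=19 s=3: MISS | VC [7]
  [6] addr=0x92 blk=18 s=2: L1-HIT | VC [7]
  [7] addr=0x3d blk=7 s=3: VC-HIT | VC [19]
  [8] addr=0x9f blk=19 s=3: VC-HIT | VC [7]
  [9] addr=0x33 blk=6 s=2: MISS | VC [7, 18]
  [10] addr=0xfa blk=31 s=3: MISS | VC [7, 18, 19]
  [11] addr=0xfd blk=31 s=3: L1-HIT | VC [7, 18, 19]
  [12] addr=0xd1 blk=26 s=2: MISS | VC [7, 18, 19, 6]

MISSES = 6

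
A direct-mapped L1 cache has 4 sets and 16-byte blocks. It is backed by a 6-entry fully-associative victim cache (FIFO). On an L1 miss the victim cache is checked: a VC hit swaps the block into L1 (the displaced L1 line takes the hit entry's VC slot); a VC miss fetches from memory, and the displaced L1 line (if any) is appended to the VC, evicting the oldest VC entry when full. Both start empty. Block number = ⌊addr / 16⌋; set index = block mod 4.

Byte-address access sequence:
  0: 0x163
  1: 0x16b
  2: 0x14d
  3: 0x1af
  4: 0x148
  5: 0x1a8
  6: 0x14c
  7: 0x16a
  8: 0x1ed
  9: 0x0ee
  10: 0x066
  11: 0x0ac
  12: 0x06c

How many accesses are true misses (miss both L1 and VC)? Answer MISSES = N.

MISSES = 7

#0 0x163→b22/s2 MISS; vc=[]
#1 0x16b→b22/s2 L1-HIT; vc=[]
#2 0x14d→b20/s0 MISS; vc=[]
#3 0x1af→b26/s2 MISS; vc=[22]
#4 0x148→b20/s0 L1-HIT; vc=[22]
#5 0x1a8→b26/s2 L1-HIT; vc=[22]
#6 0x14c→b20/s0 L1-HIT; vc=[22]
#7 0x16a→b22/s2 VC-HIT; vc=[26]
#8 0x1ed→b30/s2 MISS; vc=[26,22]
#9 0xee→b14/s2 MISS; vc=[26,22,30]
#10 0x66→b6/s2 MISS; vc=[26,22,30,14]
#11 0xac→b10/s2 MISS; vc=[26,22,30,14,6]
#12 0x6c→b6/s2 VC-HIT; vc=[26,22,30,14,10]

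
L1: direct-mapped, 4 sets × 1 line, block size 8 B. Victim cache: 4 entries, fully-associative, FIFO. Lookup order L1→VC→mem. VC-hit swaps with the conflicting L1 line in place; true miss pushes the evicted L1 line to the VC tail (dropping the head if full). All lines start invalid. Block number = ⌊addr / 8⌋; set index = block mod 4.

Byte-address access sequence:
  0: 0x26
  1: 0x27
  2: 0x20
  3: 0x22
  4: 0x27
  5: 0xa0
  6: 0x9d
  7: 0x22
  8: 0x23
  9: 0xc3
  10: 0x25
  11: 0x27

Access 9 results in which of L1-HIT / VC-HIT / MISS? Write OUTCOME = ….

OUTCOME = MISS

  [0] addr=0x26 blk=4 s=0: MISS | VC []
  [1] addr=0x27 blk=4 s=0: L1-HIT | VC []
  [2] addr=0x20 blk=4 s=0: L1-HIT | VC []
  [3] addr=0x22 blk=4 s=0: L1-HIT | VC []
  [4] addr=0x27 blk=4 s=0: L1-HIT | VC []
  [5] addr=0xa0 blk=20 s=0: MISS | VC [4]
  [6] addr=0x9d blk=19 s=3: MISS | VC [4]
  [7] addr=0x22 blk=4 s=0: VC-HIT | VC [20]
  [8] addr=0x23 blk=4 s=0: L1-HIT | VC [20]
  [9] addr=0xc3 blk=24 s=0: MISS | VC [20, 4]
  [10] addr=0x25 blk=4 s=0: VC-HIT | VC [20, 24]
  [11] addr=0x27 blk=4 s=0: L1-HIT | VC [20, 24]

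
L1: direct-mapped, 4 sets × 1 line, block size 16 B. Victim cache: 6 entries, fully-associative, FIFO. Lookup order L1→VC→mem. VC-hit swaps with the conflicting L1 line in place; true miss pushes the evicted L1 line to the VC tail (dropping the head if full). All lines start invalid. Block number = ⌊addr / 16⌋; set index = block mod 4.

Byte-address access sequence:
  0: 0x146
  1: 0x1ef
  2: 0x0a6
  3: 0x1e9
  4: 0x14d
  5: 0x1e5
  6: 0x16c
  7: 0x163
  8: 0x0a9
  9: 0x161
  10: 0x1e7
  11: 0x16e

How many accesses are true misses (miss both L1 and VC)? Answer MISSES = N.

MISSES = 4

#0 0x146→b20/s0 MISS; vc=[]
#1 0x1ef→b30/s2 MISS; vc=[]
#2 0xa6→b10/s2 MISS; vc=[30]
#3 0x1e9→b30/s2 VC-HIT; vc=[10]
#4 0x14d→b20/s0 L1-HIT; vc=[10]
#5 0x1e5→b30/s2 L1-HIT; vc=[10]
#6 0x16c→b22/s2 MISS; vc=[10,30]
#7 0x163→b22/s2 L1-HIT; vc=[10,30]
#8 0xa9→b10/s2 VC-HIT; vc=[22,30]
#9 0x161→b22/s2 VC-HIT; vc=[10,30]
#10 0x1e7→b30/s2 VC-HIT; vc=[10,22]
#11 0x16e→b22/s2 VC-HIT; vc=[10,30]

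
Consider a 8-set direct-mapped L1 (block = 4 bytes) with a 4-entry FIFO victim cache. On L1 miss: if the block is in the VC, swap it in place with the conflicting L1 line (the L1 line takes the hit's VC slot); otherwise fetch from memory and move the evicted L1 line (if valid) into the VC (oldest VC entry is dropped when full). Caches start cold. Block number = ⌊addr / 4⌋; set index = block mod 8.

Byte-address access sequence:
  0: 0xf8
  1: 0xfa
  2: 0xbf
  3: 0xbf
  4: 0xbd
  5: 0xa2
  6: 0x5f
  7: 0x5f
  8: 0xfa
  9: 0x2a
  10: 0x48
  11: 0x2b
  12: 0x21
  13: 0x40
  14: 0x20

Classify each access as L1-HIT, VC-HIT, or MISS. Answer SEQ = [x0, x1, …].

SEQ = [MISS, L1-HIT, MISS, L1-HIT, L1-HIT, MISS, MISS, L1-HIT, L1-HIT, MISS, MISS, VC-HIT, MISS, MISS, VC-HIT]

#0 0xf8→b62/s6 MISS; vc=[]
#1 0xfa→b62/s6 L1-HIT; vc=[]
#2 0xbf→b47/s7 MISS; vc=[]
#3 0xbf→b47/s7 L1-HIT; vc=[]
#4 0xbd→b47/s7 L1-HIT; vc=[]
#5 0xa2→b40/s0 MISS; vc=[]
#6 0x5f→b23/s7 MISS; vc=[47]
#7 0x5f→b23/s7 L1-HIT; vc=[47]
#8 0xfa→b62/s6 L1-HIT; vc=[47]
#9 0x2a→b10/s2 MISS; vc=[47]
#10 0x48→b18/s2 MISS; vc=[47,10]
#11 0x2b→b10/s2 VC-HIT; vc=[47,18]
#12 0x21→b8/s0 MISS; vc=[47,18,40]
#13 0x40→b16/s0 MISS; vc=[47,18,40,8]
#14 0x20→b8/s0 VC-HIT; vc=[47,18,40,16]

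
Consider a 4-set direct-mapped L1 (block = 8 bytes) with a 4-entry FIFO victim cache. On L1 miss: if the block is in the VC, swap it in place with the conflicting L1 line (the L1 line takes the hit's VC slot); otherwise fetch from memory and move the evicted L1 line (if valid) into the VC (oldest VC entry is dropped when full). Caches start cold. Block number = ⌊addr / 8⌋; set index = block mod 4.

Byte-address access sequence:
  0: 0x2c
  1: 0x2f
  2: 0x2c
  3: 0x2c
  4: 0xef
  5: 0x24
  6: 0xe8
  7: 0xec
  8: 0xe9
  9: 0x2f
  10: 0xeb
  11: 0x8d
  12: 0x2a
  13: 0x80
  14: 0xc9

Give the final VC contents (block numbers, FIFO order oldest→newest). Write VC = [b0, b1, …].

  [0] addr=0x2c blk=5 s=1: MISS | VC []
  [1] addr=0x2f blk=5 s=1: L1-HIT | VC []
  [2] addr=0x2c blk=5 s=1: L1-HIT | VC []
  [3] addr=0x2c blk=5 s=1: L1-HIT | VC []
  [4] addr=0xef blk=29 s=1: MISS | VC [5]
  [5] addr=0x24 blk=4 s=0: MISS | VC [5]
  [6] addr=0xe8 blk=29 s=1: L1-HIT | VC [5]
  [7] addr=0xec blk=29 s=1: L1-HIT | VC [5]
  [8] addr=0xe9 blk=29 s=1: L1-HIT | VC [5]
  [9] addr=0x2f blk=5 s=1: VC-HIT | VC [29]
  [10] addr=0xeb blk=29 s=1: VC-HIT | VC [5]
  [11] addr=0x8d blk=17 s=1: MISS | VC [5, 29]
  [12] addr=0x2a blk=5 s=1: VC-HIT | VC [17, 29]
  [13] addr=0x80 blk=16 s=0: MISS | VC [17, 29, 4]
  [14] addr=0xc9 blk=25 s=1: MISS | VC [17, 29, 4, 5]

VC = [17, 29, 4, 5]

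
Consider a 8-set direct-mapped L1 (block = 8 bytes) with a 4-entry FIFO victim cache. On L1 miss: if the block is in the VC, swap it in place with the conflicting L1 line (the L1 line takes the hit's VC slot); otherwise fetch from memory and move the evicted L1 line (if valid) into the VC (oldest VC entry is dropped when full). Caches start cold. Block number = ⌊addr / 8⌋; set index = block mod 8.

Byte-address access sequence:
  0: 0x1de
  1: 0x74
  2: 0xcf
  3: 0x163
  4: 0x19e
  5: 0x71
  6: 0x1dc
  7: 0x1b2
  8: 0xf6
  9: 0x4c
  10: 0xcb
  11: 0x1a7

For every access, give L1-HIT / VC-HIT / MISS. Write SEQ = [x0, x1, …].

#0 0x1de→b59/s3 MISS; vc=[]
#1 0x74→b14/s6 MISS; vc=[]
#2 0xcf→b25/s1 MISS; vc=[]
#3 0x163→b44/s4 MISS; vc=[]
#4 0x19e→b51/s3 MISS; vc=[59]
#5 0x71→b14/s6 L1-HIT; vc=[59]
#6 0x1dc→b59/s3 VC-HIT; vc=[51]
#7 0x1b2→b54/s6 MISS; vc=[51,14]
#8 0xf6→b30/s6 MISS; vc=[51,14,54]
#9 0x4c→b9/s1 MISS; vc=[51,14,54,25]
#10 0xcb→b25/s1 VC-HIT; vc=[51,14,54,9]
#11 0x1a7→b52/s4 MISS; vc=[14,54,9,44]

SEQ = [MISS, MISS, MISS, MISS, MISS, L1-HIT, VC-HIT, MISS, MISS, MISS, VC-HIT, MISS]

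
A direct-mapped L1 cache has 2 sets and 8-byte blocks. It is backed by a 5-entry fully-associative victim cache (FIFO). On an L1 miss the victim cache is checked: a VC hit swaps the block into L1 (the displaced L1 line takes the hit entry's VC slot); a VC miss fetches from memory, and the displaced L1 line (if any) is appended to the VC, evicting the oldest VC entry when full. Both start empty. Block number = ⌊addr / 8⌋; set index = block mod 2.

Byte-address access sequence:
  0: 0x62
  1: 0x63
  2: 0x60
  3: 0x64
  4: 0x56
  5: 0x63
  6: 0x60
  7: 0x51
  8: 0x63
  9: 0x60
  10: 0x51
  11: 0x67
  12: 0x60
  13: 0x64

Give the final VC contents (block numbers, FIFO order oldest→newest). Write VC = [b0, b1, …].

VC = [10]

0: 0x62 (blk 12, set 0) → MISS  vc=[]
1: 0x63 (blk 12, set 0) → L1-HIT  vc=[]
2: 0x60 (blk 12, set 0) → L1-HIT  vc=[]
3: 0x64 (blk 12, set 0) → L1-HIT  vc=[]
4: 0x56 (blk 10, set 0) → MISS  vc=[12]
5: 0x63 (blk 12, set 0) → VC-HIT  vc=[10]
6: 0x60 (blk 12, set 0) → L1-HIT  vc=[10]
7: 0x51 (blk 10, set 0) → VC-HIT  vc=[12]
8: 0x63 (blk 12, set 0) → VC-HIT  vc=[10]
9: 0x60 (blk 12, set 0) → L1-HIT  vc=[10]
10: 0x51 (blk 10, set 0) → VC-HIT  vc=[12]
11: 0x67 (blk 12, set 0) → VC-HIT  vc=[10]
12: 0x60 (blk 12, set 0) → L1-HIT  vc=[10]
13: 0x64 (blk 12, set 0) → L1-HIT  vc=[10]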